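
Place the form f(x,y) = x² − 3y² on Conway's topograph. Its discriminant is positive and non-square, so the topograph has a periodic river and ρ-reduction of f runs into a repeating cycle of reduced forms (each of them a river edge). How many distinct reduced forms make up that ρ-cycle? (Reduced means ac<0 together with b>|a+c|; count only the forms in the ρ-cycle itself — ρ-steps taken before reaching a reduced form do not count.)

D = 12, ⌊√D⌋ = 3
descent: ρ → (-3,0,1)
descent: ρ → (1,2,-2)  [lands on river]
river: ρ → (-2,2,1)
ρ-cycle length = 2 (tail of 2 descent steps not counted)

2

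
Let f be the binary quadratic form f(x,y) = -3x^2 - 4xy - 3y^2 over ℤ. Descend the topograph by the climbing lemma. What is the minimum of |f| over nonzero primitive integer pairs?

translate: b→-2 (≡4 mod 6), so (3,4,3)→(3,-2,2)
flip: (3,-2,2)→(2,2,3)
reduced (well bottom): (2,2,3) with a≤c, −a<b≤a
well minimum |f| = |-2| = 2 (negative-definite)

2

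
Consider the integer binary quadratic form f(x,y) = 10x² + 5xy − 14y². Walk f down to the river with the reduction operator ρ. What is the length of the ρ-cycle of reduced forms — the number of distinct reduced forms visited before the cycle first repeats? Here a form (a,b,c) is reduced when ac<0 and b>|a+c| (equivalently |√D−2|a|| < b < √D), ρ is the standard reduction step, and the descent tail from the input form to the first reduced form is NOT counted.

D = 585, ⌊√D⌋ = 24
river: ρ → (-14,23,1)
river: ρ → (1,23,-14)
river: ρ → (-14,5,10)
river: ρ → (10,15,-9)
river: ρ → (-9,21,4)
river: ρ → (4,19,-14)
river: ρ → (-14,9,9)
river: ρ → (9,9,-14)
river: ρ → (-14,19,4)
river: ρ → (4,21,-9)
river: ρ → (-9,15,10)
river: ρ → (10,5,-14)
ρ-cycle length = 12 (tail of 0 descent steps not counted)

12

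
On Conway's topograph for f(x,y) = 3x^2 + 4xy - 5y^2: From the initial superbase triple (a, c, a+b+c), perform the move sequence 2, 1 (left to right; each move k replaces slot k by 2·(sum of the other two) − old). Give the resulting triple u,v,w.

start (3,-5,2) = (f(1,0),f(0,1),f(1,1))
replace slot 2: 2·(3+2) − (-5) = 15 → (3,15,2)
replace slot 1: 2·(15+2) − 3 = 31 → (31,15,2)

31,15,2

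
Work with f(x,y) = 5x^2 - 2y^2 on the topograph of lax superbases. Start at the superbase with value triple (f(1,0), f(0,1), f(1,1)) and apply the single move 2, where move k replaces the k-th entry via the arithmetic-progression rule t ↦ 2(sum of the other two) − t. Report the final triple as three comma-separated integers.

start (5,-2,3) = (f(1,0),f(0,1),f(1,1))
replace slot 2: 2·(5+3) − (-2) = 18 → (5,18,3)

5,18,3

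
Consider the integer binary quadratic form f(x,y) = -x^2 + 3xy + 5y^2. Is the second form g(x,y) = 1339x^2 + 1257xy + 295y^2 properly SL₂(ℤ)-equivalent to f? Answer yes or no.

D₁ = 29, D₂ = 29
river cycle of f (length 2): (-1, 5, 1), (1, 5, -1)
river cycle of g (length 2): (-1, 5, 1), (1, 5, -1)
cycles coincide ⇒ equivalent

yes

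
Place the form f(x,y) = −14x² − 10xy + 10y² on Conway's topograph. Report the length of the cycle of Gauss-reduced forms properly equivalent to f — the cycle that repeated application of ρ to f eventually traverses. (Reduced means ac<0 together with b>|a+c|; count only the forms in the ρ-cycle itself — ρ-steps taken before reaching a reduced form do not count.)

D = 660, ⌊√D⌋ = 25
descent: ρ → (10,10,-14)  [lands on river]
river: ρ → (-14,18,6)
river: ρ → (6,18,-14)
river: ρ → (-14,10,10)
ρ-cycle length = 4 (tail of 1 descent step not counted)

4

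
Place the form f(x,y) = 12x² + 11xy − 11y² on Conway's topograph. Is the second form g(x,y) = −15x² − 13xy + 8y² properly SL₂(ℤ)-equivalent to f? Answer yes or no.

D₁ = 649, D₂ = 649
river cycle of f (length 34): (-11, 11, 12), (12, 13, -10), (-10, 7, 15), (15, 23, -2), (-2, 25, 3), (3, 23, -10), (-10, 17, 9), (9, 19, -8), (-8, 13, 15), (15, 17, -6), … (24 more)
river cycle of g (length 34): (8, 13, -15), (-15, 17, 6), (6, 19, -12), (-12, 5, 13), (13, 21, -4), (-4, 19, 18), (18, 17, -5), (-5, 23, 6), (6, 25, -1), (-1, 25, 6), … (24 more)
cycles differ ⇒ inequivalent

no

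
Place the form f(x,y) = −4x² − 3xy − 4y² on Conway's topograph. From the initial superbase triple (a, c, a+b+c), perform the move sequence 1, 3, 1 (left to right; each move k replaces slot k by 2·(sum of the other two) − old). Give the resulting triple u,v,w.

start (-4,-4,-11) = (f(1,0),f(0,1),f(1,1))
replace slot 1: 2·((-4)+(-11)) − (-4) = -26 → (-26,-4,-11)
replace slot 3: 2·((-26)+(-4)) − (-11) = -49 → (-26,-4,-49)
replace slot 1: 2·((-4)+(-49)) − (-26) = -80 → (-80,-4,-49)

-80,-4,-49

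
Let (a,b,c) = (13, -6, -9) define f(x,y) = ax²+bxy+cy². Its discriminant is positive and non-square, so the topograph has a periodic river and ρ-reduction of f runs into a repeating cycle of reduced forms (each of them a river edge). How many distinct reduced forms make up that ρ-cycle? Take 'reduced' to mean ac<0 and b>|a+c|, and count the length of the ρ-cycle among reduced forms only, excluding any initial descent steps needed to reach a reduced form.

D = 504, ⌊√D⌋ = 22
descent: ρ → (-9,6,13)  [lands on river]
river: ρ → (13,20,-2)
river: ρ → (-2,20,13)
river: ρ → (13,6,-9)
river: ρ → (-9,12,10)
river: ρ → (10,8,-11)
river: ρ → (-11,14,7)
river: ρ → (7,14,-11)
river: ρ → (-11,8,10)
river: ρ → (10,12,-9)
ρ-cycle length = 10 (tail of 1 descent step not counted)

10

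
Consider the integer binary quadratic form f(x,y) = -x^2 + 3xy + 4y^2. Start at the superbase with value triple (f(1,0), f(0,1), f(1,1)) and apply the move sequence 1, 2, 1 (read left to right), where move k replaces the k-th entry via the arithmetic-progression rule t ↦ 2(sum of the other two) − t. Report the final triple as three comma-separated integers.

start (-1,4,6) = (f(1,0),f(0,1),f(1,1))
replace slot 1: 2·(4+6) − (-1) = 21 → (21,4,6)
replace slot 2: 2·(21+6) − 4 = 50 → (21,50,6)
replace slot 1: 2·(50+6) − 21 = 91 → (91,50,6)

91,50,6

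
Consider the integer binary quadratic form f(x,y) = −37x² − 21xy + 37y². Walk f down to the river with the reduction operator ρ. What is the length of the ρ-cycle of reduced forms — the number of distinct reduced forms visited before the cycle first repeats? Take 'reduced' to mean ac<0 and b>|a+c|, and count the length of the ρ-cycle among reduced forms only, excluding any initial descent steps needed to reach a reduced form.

D = 5917, ⌊√D⌋ = 76
descent: ρ → (37,21,-37)  [lands on river]
river: ρ → (-37,53,21)
river: ρ → (21,73,-7)
river: ρ → (-7,67,51)
river: ρ → (51,35,-23)
river: ρ → (-23,57,29)
river: ρ → (29,59,-21)
river: ρ → (-21,67,17)
river: ρ → (17,69,-17)
river: ρ → (-17,67,21)
river: ρ → (21,59,-29)
river: ρ → (-29,57,23)
river: ρ → (23,35,-51)
river: ρ → (-51,67,7)
river: ρ → (7,73,-21)
river: ρ → (-21,53,37)
ρ-cycle length = 16 (tail of 1 descent step not counted)

16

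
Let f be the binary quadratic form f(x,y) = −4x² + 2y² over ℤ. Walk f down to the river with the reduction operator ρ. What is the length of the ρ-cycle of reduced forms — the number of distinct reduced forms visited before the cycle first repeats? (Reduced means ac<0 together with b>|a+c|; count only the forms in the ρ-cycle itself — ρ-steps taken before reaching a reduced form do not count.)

D = 32, ⌊√D⌋ = 5
descent: ρ → (2,4,-2)  [lands on river]
river: ρ → (-2,4,2)
ρ-cycle length = 2 (tail of 1 descent step not counted)

2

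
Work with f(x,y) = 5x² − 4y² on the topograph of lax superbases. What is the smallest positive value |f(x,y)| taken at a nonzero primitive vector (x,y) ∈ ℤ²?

descent: ρ → (-4,8,1)  [lands on river]
river: ρ → (1,8,-4)
closes: descent 1, river 2
min |a| on river = 1

1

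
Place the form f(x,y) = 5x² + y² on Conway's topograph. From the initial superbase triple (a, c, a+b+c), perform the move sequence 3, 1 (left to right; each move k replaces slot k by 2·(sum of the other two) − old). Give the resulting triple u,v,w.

start (5,1,6) = (f(1,0),f(0,1),f(1,1))
replace slot 3: 2·(5+1) − 6 = 6 → (5,1,6)
replace slot 1: 2·(1+6) − 5 = 9 → (9,1,6)

9,1,6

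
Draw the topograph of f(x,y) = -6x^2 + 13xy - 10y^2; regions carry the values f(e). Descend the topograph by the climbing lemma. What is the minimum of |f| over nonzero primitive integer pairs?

translate: b→-1 (≡-13 mod 12), so (6,-13,10)→(6,-1,3)
flip: (6,-1,3)→(3,1,6)
reduced (well bottom): (3,1,6) with a≤c, −a<b≤a
well minimum |f| = |-3| = 3 (negative-definite)

3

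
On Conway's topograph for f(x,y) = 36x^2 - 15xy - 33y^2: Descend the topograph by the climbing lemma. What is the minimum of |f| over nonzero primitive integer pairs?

descent: ρ → (-33,15,36)  [lands on river]
river: ρ → (36,57,-12)
river: ρ → (-12,63,21)
river: ρ → (21,63,-12)
river: ρ → (-12,57,36)
river: ρ → (36,15,-33)
river: ρ → (-33,51,18)
river: ρ → (18,57,-24)
river: ρ → (-24,39,36)
river: ρ → (36,33,-27)
river: ρ → (-27,21,42)
river: ρ → (42,63,-6)
river: ρ → (-6,69,9)
river: ρ → (9,57,-48)
river: ρ → (-48,39,18)
river: ρ → (18,69,-3)
river: ρ → (-3,69,18)
river: ρ → (18,39,-48)
river: ρ → (-48,57,9)
river: ρ → (9,69,-6)
river: ρ → (-6,63,42)
river: ρ → (42,21,-27)
river: ρ → (-27,33,36)
river: ρ → (36,39,-24)
river: ρ → (-24,57,18)
river: ρ → (18,51,-33)
closes: descent 1, river 26
min |a| on river = 3

3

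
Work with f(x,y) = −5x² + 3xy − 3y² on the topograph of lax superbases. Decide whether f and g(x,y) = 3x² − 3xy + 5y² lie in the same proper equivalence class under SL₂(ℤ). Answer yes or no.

D₁ = -51, D₂ = -51
f is negative-definite; reduce −f:
−f: flip: (5,-3,3)→(3,3,5)
−f: reduced (well bottom): (3,3,5) with a≤c, −a<b≤a
flip sign back: reduced form of f is (-3,-3,-5)
g: translate: b→3 (≡-3 mod 6), so (3,-3,5)→(3,3,5)
g: reduced (well bottom): (3,3,5) with a≤c, −a<b≤a
reduced forms (-3, -3, -5) vs (3, 3, 5) ⇒ inequivalent

no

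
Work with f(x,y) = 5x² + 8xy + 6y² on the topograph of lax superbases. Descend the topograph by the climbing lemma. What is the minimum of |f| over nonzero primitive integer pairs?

translate: b→-2 (≡8 mod 10), so (5,8,6)→(5,-2,3)
flip: (5,-2,3)→(3,2,5)
reduced (well bottom): (3,2,5) with a≤c, −a<b≤a
well minimum = a = 3

3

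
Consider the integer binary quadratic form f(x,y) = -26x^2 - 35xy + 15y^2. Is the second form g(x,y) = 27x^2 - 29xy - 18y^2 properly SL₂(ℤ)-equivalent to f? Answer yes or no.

D₁ = 2785, D₂ = 2785
river cycle of f (length 62): (15, 35, -26), (-26, 17, 24), (24, 31, -19), (-19, 45, 10), (10, 35, -39), (-39, 43, 6), (6, 41, -46), (-46, 51, 1), (1, 51, -46), (-46, 41, 6), … (52 more)
river cycle of g (length 62): (-18, 29, 27), (27, 25, -20), (-20, 15, 32), (32, 49, -3), (-3, 47, 48), (48, 49, -2), (-2, 51, 23), (23, 41, -12), (-12, 31, 38), (38, 45, -5), … (52 more)
cycles differ ⇒ inequivalent

no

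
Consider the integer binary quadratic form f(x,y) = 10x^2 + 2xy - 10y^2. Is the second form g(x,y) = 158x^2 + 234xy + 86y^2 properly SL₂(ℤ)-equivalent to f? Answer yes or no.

D₁ = 404, D₂ = 404
river cycle of f (length 6): (-10, 18, 2), (2, 18, -10), (-10, 2, 10), (10, 18, -2), (-2, 18, 10), (10, 2, -10)
river cycle of g (length 6): (10, 2, -10), (-10, 18, 2), (2, 18, -10), (-10, 2, 10), (10, 18, -2), (-2, 18, 10)
cycles coincide ⇒ equivalent

yes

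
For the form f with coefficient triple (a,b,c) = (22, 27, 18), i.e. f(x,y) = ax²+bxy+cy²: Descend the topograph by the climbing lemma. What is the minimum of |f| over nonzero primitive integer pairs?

translate: b→-17 (≡27 mod 44), so (22,27,18)→(22,-17,13)
flip: (22,-17,13)→(13,17,22)
translate: b→-9 (≡17 mod 26), so (13,17,22)→(13,-9,18)
reduced (well bottom): (13,-9,18) with a≤c, −a<b≤a
well minimum = a = 13

13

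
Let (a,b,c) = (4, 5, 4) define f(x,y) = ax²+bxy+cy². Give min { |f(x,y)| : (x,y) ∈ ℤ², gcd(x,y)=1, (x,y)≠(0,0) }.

translate: b→-3 (≡5 mod 8), so (4,5,4)→(4,-3,3)
flip: (4,-3,3)→(3,3,4)
reduced (well bottom): (3,3,4) with a≤c, −a<b≤a
well minimum = a = 3

3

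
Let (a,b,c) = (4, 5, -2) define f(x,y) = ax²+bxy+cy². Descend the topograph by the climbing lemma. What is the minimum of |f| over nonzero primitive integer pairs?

river: ρ → (-2,7,1)
river: ρ → (1,7,-2)
river: ρ → (-2,5,4)
river: ρ → (4,3,-3)
river: ρ → (-3,3,4)
river: ρ → (4,5,-2)
closes: descent 0, river 6
min |a| on river = 1

1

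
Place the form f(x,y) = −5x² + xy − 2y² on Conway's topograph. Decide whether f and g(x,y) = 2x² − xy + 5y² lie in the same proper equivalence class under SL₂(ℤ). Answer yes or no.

D₁ = -39, D₂ = -39
f is negative-definite; reduce −f:
−f: flip: (5,-1,2)→(2,1,5)
−f: reduced (well bottom): (2,1,5) with a≤c, −a<b≤a
flip sign back: reduced form of f is (-2,-1,-5)
g: reduced (well bottom): (2,-1,5) with a≤c, −a<b≤a
reduced forms (-2, -1, -5) vs (2, -1, 5) ⇒ inequivalent

no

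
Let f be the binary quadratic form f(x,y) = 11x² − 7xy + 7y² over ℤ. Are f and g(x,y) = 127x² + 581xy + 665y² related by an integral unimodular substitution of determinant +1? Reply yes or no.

D₁ = -259, D₂ = -259
f: flip: (11,-7,7)→(7,7,11)
f: reduced (well bottom): (7,7,11) with a≤c, −a<b≤a
g: translate: b→73 (≡581 mod 254), so (127,581,665)→(127,73,11)
g: flip: (127,73,11)→(11,-73,127)
g: translate: b→-7 (≡-73 mod 22), so (11,-73,127)→(11,-7,7)
g: flip: (11,-7,7)→(7,7,11)
g: reduced (well bottom): (7,7,11) with a≤c, −a<b≤a
reduced forms (7, 7, 11) vs (7, 7, 11) ⇒ equivalent

yes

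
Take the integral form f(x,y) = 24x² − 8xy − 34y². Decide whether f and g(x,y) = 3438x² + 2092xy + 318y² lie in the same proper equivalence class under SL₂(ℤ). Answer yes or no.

D₁ = 3328, D₂ = 3328
river cycle of f (length 6): (24, 40, -18), (-18, 32, 32), (32, 32, -18), (-18, 40, 24), (24, 56, -2), (-2, 56, 24)
river cycle of g (length 6): (24, 40, -18), (-18, 32, 32), (32, 32, -18), (-18, 40, 24), (24, 56, -2), (-2, 56, 24)
cycles coincide ⇒ equivalent

yes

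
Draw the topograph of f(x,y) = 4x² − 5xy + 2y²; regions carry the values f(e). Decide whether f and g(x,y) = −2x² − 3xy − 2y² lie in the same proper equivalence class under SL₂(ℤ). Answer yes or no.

D₁ = -7, D₂ = -7
f: translate: b→3 (≡-5 mod 8), so (4,-5,2)→(4,3,1)
f: flip: (4,3,1)→(1,-3,4)
f: translate: b→1 (≡-3 mod 2), so (1,-3,4)→(1,1,2)
f: reduced (well bottom): (1,1,2) with a≤c, −a<b≤a
g is negative-definite; reduce −g:
−g: translate: b→-1 (≡3 mod 4), so (2,3,2)→(2,-1,1)
−g: flip: (2,-1,1)→(1,1,2)
−g: reduced (well bottom): (1,1,2) with a≤c, −a<b≤a
flip sign back: reduced form of g is (-1,-1,-2)
reduced forms (1, 1, 2) vs (-1, -1, -2) ⇒ inequivalent

no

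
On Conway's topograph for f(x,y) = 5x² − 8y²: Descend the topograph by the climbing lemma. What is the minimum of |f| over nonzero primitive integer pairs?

descent: ρ → (-8,0,5)
descent: ρ → (5,10,-3)  [lands on river]
river: ρ → (-3,8,8)
river: ρ → (8,8,-3)
river: ρ → (-3,10,5)
closes: descent 2, river 4
min |a| on river = 3

3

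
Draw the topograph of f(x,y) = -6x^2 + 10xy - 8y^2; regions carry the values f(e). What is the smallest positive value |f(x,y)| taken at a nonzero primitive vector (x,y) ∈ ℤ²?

translate: b→2 (≡-10 mod 12), so (6,-10,8)→(6,2,4)
flip: (6,2,4)→(4,-2,6)
reduced (well bottom): (4,-2,6) with a≤c, −a<b≤a
well minimum |f| = |-4| = 4 (negative-definite)

4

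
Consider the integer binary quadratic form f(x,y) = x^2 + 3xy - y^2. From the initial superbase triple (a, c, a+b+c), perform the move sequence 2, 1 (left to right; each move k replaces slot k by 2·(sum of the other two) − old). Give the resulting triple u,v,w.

start (1,-1,3) = (f(1,0),f(0,1),f(1,1))
replace slot 2: 2·(1+3) − (-1) = 9 → (1,9,3)
replace slot 1: 2·(9+3) − 1 = 23 → (23,9,3)

23,9,3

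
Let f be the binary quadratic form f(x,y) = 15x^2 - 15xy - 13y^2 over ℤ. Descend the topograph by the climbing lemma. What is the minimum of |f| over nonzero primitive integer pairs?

descent: ρ → (-13,15,15)  [lands on river]
river: ρ → (15,15,-13)
river: ρ → (-13,11,17)
river: ρ → (17,23,-7)
river: ρ → (-7,19,23)
river: ρ → (23,27,-3)
river: ρ → (-3,27,23)
river: ρ → (23,19,-7)
river: ρ → (-7,23,17)
river: ρ → (17,11,-13)
closes: descent 1, river 10
min |a| on river = 3

3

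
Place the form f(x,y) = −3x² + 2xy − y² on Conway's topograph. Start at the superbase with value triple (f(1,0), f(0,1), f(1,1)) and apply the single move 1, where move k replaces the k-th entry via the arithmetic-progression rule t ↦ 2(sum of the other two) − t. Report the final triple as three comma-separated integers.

start (-3,-1,-2) = (f(1,0),f(0,1),f(1,1))
replace slot 1: 2·((-1)+(-2)) − (-3) = -3 → (-3,-1,-2)

-3,-1,-2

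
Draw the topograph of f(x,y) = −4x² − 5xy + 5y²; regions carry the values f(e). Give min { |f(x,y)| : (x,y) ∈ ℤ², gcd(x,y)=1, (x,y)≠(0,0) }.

descent: ρ → (5,5,-4)  [lands on river]
river: ρ → (-4,3,6)
river: ρ → (6,9,-1)
river: ρ → (-1,9,6)
river: ρ → (6,3,-4)
river: ρ → (-4,5,5)
closes: descent 1, river 6
min |a| on river = 1

1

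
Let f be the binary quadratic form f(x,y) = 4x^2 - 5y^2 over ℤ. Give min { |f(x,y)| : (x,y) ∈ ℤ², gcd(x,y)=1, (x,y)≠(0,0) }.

descent: ρ → (-5,0,4)
descent: ρ → (4,8,-1)  [lands on river]
river: ρ → (-1,8,4)
closes: descent 2, river 2
min |a| on river = 1

1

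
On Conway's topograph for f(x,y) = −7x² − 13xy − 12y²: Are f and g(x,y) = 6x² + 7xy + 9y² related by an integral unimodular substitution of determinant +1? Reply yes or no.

D₁ = -167, D₂ = -167
f is negative-definite; reduce −f:
−f: translate: b→-1 (≡13 mod 14), so (7,13,12)→(7,-1,6)
−f: flip: (7,-1,6)→(6,1,7)
−f: reduced (well bottom): (6,1,7) with a≤c, −a<b≤a
flip sign back: reduced form of f is (-6,-1,-7)
g: translate: b→-5 (≡7 mod 12), so (6,7,9)→(6,-5,8)
g: reduced (well bottom): (6,-5,8) with a≤c, −a<b≤a
reduced forms (-6, -1, -7) vs (6, -5, 8) ⇒ inequivalent

no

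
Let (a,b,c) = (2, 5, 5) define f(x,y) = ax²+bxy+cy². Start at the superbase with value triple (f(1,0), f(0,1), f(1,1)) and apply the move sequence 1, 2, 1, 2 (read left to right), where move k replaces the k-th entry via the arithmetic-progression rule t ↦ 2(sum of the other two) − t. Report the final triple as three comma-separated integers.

start (2,5,12) = (f(1,0),f(0,1),f(1,1))
replace slot 1: 2·(5+12) − 2 = 32 → (32,5,12)
replace slot 2: 2·(32+12) − 5 = 83 → (32,83,12)
replace slot 1: 2·(83+12) − 32 = 158 → (158,83,12)
replace slot 2: 2·(158+12) − 83 = 257 → (158,257,12)

158,257,12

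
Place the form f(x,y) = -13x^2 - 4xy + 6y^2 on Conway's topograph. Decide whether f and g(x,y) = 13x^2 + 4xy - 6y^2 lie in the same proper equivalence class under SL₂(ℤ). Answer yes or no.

D₁ = 328, D₂ = 328
river cycle of f (length 6): (6, 16, -3), (-3, 14, 11), (11, 8, -6), (-6, 16, 3), (3, 14, -11), (-11, 8, 6)
river cycle of g (length 6): (-6, 8, 11), (11, 14, -3), (-3, 16, 6), (6, 8, -11), (-11, 14, 3), (3, 16, -6)
cycles differ ⇒ inequivalent

no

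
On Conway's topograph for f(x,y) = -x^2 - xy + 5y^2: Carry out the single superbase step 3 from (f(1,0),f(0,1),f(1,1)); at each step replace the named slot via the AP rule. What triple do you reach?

start (-1,5,3) = (f(1,0),f(0,1),f(1,1))
replace slot 3: 2·((-1)+5) − 3 = 5 → (-1,5,5)

-1,5,5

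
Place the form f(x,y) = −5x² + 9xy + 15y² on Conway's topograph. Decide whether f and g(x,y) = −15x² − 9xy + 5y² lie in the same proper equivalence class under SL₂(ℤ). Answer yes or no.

D₁ = 381, D₂ = 381
river cycle of f (length 6): (-5, 19, 1), (1, 19, -5), (-5, 11, 13), (13, 15, -3), (-3, 15, 13), (13, 11, -5)
river cycle of g (length 6): (5, 19, -1), (-1, 19, 5), (5, 11, -13), (-13, 15, 3), (3, 15, -13), (-13, 11, 5)
cycles differ ⇒ inequivalent

no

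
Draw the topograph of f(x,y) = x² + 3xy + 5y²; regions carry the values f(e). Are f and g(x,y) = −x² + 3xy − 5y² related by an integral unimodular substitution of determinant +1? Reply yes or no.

D₁ = -11, D₂ = -11
f: translate: b→1 (≡3 mod 2), so (1,3,5)→(1,1,3)
f: reduced (well bottom): (1,1,3) with a≤c, −a<b≤a
g is negative-definite; reduce −g:
−g: translate: b→1 (≡-3 mod 2), so (1,-3,5)→(1,1,3)
−g: reduced (well bottom): (1,1,3) with a≤c, −a<b≤a
flip sign back: reduced form of g is (-1,-1,-3)
reduced forms (1, 1, 3) vs (-1, -1, -3) ⇒ inequivalent

no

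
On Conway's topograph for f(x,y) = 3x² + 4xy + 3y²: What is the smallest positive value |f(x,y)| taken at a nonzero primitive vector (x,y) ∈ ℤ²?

translate: b→-2 (≡4 mod 6), so (3,4,3)→(3,-2,2)
flip: (3,-2,2)→(2,2,3)
reduced (well bottom): (2,2,3) with a≤c, −a<b≤a
well minimum = a = 2

2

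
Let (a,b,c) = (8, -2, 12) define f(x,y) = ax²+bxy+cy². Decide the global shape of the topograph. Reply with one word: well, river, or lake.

D = b²−4ac = (-2)² − 4·8·12 = -380
D < 0 ⇒ definite ⇒ every region one sign ⇒ single well

well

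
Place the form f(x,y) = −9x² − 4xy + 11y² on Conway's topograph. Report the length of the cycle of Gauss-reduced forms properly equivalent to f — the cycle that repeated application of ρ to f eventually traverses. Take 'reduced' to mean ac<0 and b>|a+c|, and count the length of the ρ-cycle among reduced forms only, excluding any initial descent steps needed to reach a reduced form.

D = 412, ⌊√D⌋ = 20
descent: ρ → (11,4,-9)  [lands on river]
river: ρ → (-9,14,6)
river: ρ → (6,10,-13)
river: ρ → (-13,16,3)
river: ρ → (3,20,-1)
river: ρ → (-1,20,3)
river: ρ → (3,16,-13)
river: ρ → (-13,10,6)
river: ρ → (6,14,-9)
river: ρ → (-9,4,11)
river: ρ → (11,18,-2)
river: ρ → (-2,18,11)
ρ-cycle length = 12 (tail of 1 descent step not counted)

12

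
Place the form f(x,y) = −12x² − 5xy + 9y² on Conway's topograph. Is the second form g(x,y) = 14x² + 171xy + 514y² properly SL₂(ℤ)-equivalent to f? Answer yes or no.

D₁ = 457, D₂ = 457
river cycle of f (length 46): (9, 5, -12), (-12, 19, 2), (2, 21, -2), (-2, 19, 12), (12, 5, -9), (-9, 13, 8), (8, 19, -3), (-3, 17, 14), (14, 11, -6), (-6, 13, 12), … (36 more)
river cycle of g (length 46): (-8, 13, 9), (9, 5, -12), (-12, 19, 2), (2, 21, -2), (-2, 19, 12), (12, 5, -9), (-9, 13, 8), (8, 19, -3), (-3, 17, 14), (14, 11, -6), … (36 more)
cycles coincide ⇒ equivalent

yes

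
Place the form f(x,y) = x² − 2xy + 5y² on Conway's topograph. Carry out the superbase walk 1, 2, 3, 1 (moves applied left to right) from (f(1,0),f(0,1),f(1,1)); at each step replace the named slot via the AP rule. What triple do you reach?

start (1,5,4) = (f(1,0),f(0,1),f(1,1))
replace slot 1: 2·(5+4) − 1 = 17 → (17,5,4)
replace slot 2: 2·(17+4) − 5 = 37 → (17,37,4)
replace slot 3: 2·(17+37) − 4 = 104 → (17,37,104)
replace slot 1: 2·(37+104) − 17 = 265 → (265,37,104)

265,37,104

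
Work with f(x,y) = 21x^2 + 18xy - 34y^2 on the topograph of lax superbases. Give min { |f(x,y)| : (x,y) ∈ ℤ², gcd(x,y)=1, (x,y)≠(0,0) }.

river: ρ → (-34,50,5)
river: ρ → (5,50,-34)
river: ρ → (-34,18,21)
river: ρ → (21,24,-31)
river: ρ → (-31,38,14)
river: ρ → (14,46,-19)
river: ρ → (-19,30,30)
river: ρ → (30,30,-19)
river: ρ → (-19,46,14)
river: ρ → (14,38,-31)
river: ρ → (-31,24,21)
river: ρ → (21,18,-34)
closes: descent 0, river 12
min |a| on river = 5

5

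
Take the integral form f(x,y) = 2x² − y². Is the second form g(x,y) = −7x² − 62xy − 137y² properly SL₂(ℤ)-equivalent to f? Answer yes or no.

D₁ = 8, D₂ = 8
river cycle of f (length 2): (-1, 2, 1), (1, 2, -1)
river cycle of g (length 2): (-1, 2, 1), (1, 2, -1)
cycles coincide ⇒ equivalent

yes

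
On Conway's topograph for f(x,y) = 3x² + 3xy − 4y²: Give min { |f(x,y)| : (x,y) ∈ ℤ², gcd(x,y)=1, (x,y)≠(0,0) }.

river: ρ → (-4,5,2)
river: ρ → (2,7,-1)
river: ρ → (-1,7,2)
river: ρ → (2,5,-4)
river: ρ → (-4,3,3)
river: ρ → (3,3,-4)
closes: descent 0, river 6
min |a| on river = 1

1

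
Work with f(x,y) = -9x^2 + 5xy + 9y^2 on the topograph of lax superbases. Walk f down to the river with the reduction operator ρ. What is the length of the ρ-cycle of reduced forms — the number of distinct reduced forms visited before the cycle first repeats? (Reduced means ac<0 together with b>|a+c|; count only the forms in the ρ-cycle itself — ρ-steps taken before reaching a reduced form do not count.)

D = 349, ⌊√D⌋ = 18
river: ρ → (9,13,-5)
river: ρ → (-5,17,3)
river: ρ → (3,13,-15)
river: ρ → (-15,17,1)
river: ρ → (1,17,-15)
river: ρ → (-15,13,3)
river: ρ → (3,17,-5)
river: ρ → (-5,13,9)
river: ρ → (9,5,-9)
river: ρ → (-9,13,5)
river: ρ → (5,17,-3)
river: ρ → (-3,13,15)
river: ρ → (15,17,-1)
river: ρ → (-1,17,15)
river: ρ → (15,13,-3)
river: ρ → (-3,17,5)
river: ρ → (5,13,-9)
river: ρ → (-9,5,9)
ρ-cycle length = 18 (tail of 0 descent steps not counted)

18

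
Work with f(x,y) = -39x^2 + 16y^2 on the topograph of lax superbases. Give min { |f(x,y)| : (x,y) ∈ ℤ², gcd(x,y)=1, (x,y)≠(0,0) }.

descent: ρ → (16,32,-23)  [lands on river]
river: ρ → (-23,14,25)
river: ρ → (25,36,-12)
river: ρ → (-12,36,25)
river: ρ → (25,14,-23)
river: ρ → (-23,32,16)
closes: descent 1, river 6
min |a| on river = 12

12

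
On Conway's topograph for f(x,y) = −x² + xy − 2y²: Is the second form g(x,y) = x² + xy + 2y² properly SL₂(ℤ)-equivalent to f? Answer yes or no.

D₁ = -7, D₂ = -7
f is negative-definite; reduce −f:
−f: translate: b→1 (≡-1 mod 2), so (1,-1,2)→(1,1,2)
−f: reduced (well bottom): (1,1,2) with a≤c, −a<b≤a
flip sign back: reduced form of f is (-1,-1,-2)
g: reduced (well bottom): (1,1,2) with a≤c, −a<b≤a
reduced forms (-1, -1, -2) vs (1, 1, 2) ⇒ inequivalent

no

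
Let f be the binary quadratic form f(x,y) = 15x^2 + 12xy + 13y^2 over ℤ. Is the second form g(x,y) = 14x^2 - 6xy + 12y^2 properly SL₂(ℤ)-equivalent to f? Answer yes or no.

D₁ = -636, D₂ = -636
f: flip: (15,12,13)→(13,-12,15)
f: reduced (well bottom): (13,-12,15) with a≤c, −a<b≤a
g: flip: (14,-6,12)→(12,6,14)
g: reduced (well bottom): (12,6,14) with a≤c, −a<b≤a
reduced forms (13, -12, 15) vs (12, 6, 14) ⇒ inequivalent

no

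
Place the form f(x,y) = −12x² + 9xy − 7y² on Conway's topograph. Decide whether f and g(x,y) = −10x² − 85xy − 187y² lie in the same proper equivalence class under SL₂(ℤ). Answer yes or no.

D₁ = -255, D₂ = -255
f is negative-definite; reduce −f:
−f: flip: (12,-9,7)→(7,9,12)
−f: translate: b→-5 (≡9 mod 14), so (7,9,12)→(7,-5,10)
−f: reduced (well bottom): (7,-5,10) with a≤c, −a<b≤a
flip sign back: reduced form of f is (-7,5,-10)
g is negative-definite; reduce −g:
−g: translate: b→5 (≡85 mod 20), so (10,85,187)→(10,5,7)
−g: flip: (10,5,7)→(7,-5,10)
−g: reduced (well bottom): (7,-5,10) with a≤c, −a<b≤a
flip sign back: reduced form of g is (-7,5,-10)
reduced forms (-7, 5, -10) vs (-7, 5, -10) ⇒ equivalent

yes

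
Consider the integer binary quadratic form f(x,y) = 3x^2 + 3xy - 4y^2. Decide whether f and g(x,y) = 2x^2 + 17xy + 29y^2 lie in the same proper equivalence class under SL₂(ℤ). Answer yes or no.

D₁ = 57, D₂ = 57
river cycle of f (length 6): (-4, 5, 2), (2, 7, -1), (-1, 7, 2), (2, 5, -4), (-4, 3, 3), (3, 3, -4)
river cycle of g (length 6): (2, 5, -4), (-4, 3, 3), (3, 3, -4), (-4, 5, 2), (2, 7, -1), (-1, 7, 2)
cycles coincide ⇒ equivalent

yes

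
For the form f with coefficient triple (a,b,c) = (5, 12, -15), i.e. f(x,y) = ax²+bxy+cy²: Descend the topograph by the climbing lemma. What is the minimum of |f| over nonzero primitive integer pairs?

river: ρ → (-15,18,2)
river: ρ → (2,18,-15)
river: ρ → (-15,12,5)
river: ρ → (5,18,-6)
river: ρ → (-6,18,5)
river: ρ → (5,12,-15)
closes: descent 0, river 6
min |a| on river = 2

2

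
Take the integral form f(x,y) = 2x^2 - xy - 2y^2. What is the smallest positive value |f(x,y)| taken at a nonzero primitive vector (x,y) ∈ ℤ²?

descent: ρ → (-2,1,2)  [lands on river]
river: ρ → (2,3,-1)
river: ρ → (-1,3,2)
river: ρ → (2,1,-2)
river: ρ → (-2,3,1)
river: ρ → (1,3,-2)
closes: descent 1, river 6
min |a| on river = 1

1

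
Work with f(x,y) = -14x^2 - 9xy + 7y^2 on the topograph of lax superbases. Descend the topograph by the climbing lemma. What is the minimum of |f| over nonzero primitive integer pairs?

descent: ρ → (7,9,-14)  [lands on river]
river: ρ → (-14,19,2)
river: ρ → (2,21,-4)
river: ρ → (-4,19,7)
closes: descent 1, river 4
min |a| on river = 2

2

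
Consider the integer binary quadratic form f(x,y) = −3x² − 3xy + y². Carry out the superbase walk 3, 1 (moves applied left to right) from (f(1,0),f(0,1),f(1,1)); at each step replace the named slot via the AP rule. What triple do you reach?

start (-3,1,-5) = (f(1,0),f(0,1),f(1,1))
replace slot 3: 2·((-3)+1) − (-5) = 1 → (-3,1,1)
replace slot 1: 2·(1+1) − (-3) = 7 → (7,1,1)

7,1,1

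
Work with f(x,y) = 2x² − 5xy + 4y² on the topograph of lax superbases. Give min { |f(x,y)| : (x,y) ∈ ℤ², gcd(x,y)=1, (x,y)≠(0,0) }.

translate: b→-1 (≡-5 mod 4), so (2,-5,4)→(2,-1,1)
flip: (2,-1,1)→(1,1,2)
reduced (well bottom): (1,1,2) with a≤c, −a<b≤a
well minimum = a = 1

1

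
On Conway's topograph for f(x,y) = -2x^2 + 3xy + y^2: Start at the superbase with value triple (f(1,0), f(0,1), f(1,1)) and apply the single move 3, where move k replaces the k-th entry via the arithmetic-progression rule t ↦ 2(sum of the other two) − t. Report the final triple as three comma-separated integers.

start (-2,1,2) = (f(1,0),f(0,1),f(1,1))
replace slot 3: 2·((-2)+1) − 2 = -4 → (-2,1,-4)

-2,1,-4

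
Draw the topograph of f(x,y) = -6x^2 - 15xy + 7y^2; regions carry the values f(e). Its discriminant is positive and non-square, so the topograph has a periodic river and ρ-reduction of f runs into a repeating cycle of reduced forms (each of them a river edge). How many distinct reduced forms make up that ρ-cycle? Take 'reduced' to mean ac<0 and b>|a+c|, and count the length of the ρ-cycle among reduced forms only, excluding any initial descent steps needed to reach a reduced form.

D = 393, ⌊√D⌋ = 19
descent: ρ → (7,15,-6)  [lands on river]
river: ρ → (-6,9,13)
river: ρ → (13,17,-2)
river: ρ → (-2,19,4)
river: ρ → (4,13,-14)
river: ρ → (-14,15,3)
river: ρ → (3,15,-14)
river: ρ → (-14,13,4)
river: ρ → (4,19,-2)
river: ρ → (-2,17,13)
river: ρ → (13,9,-6)
river: ρ → (-6,15,7)
river: ρ → (7,13,-8)
river: ρ → (-8,19,1)
river: ρ → (1,19,-8)
river: ρ → (-8,13,7)
ρ-cycle length = 16 (tail of 1 descent step not counted)

16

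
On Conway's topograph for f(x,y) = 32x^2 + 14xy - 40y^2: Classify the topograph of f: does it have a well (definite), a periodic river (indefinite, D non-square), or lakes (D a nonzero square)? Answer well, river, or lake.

D = b²−4ac = 14² − 4·32·(-40) = 5316
D > 0 non-square ⇒ indefinite ⇒ periodic river

river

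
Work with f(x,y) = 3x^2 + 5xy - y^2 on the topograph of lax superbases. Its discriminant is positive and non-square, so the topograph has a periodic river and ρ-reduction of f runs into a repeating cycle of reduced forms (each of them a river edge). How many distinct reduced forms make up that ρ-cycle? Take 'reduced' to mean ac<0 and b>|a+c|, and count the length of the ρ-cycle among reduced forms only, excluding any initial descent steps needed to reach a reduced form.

D = 37, ⌊√D⌋ = 6
river: ρ → (-1,5,3)
river: ρ → (3,1,-3)
river: ρ → (-3,5,1)
river: ρ → (1,5,-3)
river: ρ → (-3,1,3)
river: ρ → (3,5,-1)
ρ-cycle length = 6 (tail of 0 descent steps not counted)

6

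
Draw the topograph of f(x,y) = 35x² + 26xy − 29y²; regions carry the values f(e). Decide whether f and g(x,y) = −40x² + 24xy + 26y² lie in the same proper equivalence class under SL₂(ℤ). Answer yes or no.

D₁ = 4736, D₂ = 4736
river cycle of f (length 20): (-29, 32, 32), (32, 32, -29), (-29, 26, 35), (35, 44, -20), (-20, 36, 43), (43, 50, -13), (-13, 54, 35), (35, 16, -32), (-32, 48, 19), (19, 66, -5), … (10 more)
river cycle of g (length 10): (26, 28, -38), (-38, 48, 16), (16, 48, -38), (-38, 28, 26), (26, 24, -40), (-40, 56, 10), (10, 64, -16), (-16, 64, 10), (10, 56, -40), (-40, 24, 26)
cycles differ ⇒ inequivalent

no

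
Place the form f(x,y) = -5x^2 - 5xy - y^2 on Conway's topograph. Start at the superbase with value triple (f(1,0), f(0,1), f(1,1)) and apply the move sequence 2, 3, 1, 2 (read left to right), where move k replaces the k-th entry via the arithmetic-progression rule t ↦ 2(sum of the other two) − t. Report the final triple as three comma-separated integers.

start (-5,-1,-11) = (f(1,0),f(0,1),f(1,1))
replace slot 2: 2·((-5)+(-11)) − (-1) = -31 → (-5,-31,-11)
replace slot 3: 2·((-5)+(-31)) − (-11) = -61 → (-5,-31,-61)
replace slot 1: 2·((-31)+(-61)) − (-5) = -179 → (-179,-31,-61)
replace slot 2: 2·((-179)+(-61)) − (-31) = -449 → (-179,-449,-61)

-179,-449,-61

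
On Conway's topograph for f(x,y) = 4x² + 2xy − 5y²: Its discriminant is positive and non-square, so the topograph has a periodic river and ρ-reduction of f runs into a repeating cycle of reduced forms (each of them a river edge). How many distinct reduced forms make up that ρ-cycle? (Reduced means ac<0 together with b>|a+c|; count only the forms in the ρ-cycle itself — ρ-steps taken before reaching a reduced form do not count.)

D = 84, ⌊√D⌋ = 9
river: ρ → (-5,8,1)
river: ρ → (1,8,-5)
river: ρ → (-5,2,4)
river: ρ → (4,6,-3)
river: ρ → (-3,6,4)
river: ρ → (4,2,-5)
ρ-cycle length = 6 (tail of 0 descent steps not counted)

6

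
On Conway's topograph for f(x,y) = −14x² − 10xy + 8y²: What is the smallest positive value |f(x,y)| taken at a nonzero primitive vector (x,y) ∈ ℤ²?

descent: ρ → (8,10,-14)  [lands on river]
river: ρ → (-14,18,4)
river: ρ → (4,22,-4)
river: ρ → (-4,18,14)
river: ρ → (14,10,-8)
river: ρ → (-8,22,2)
river: ρ → (2,22,-8)
river: ρ → (-8,10,14)
river: ρ → (14,18,-4)
river: ρ → (-4,22,4)
river: ρ → (4,18,-14)
river: ρ → (-14,10,8)
river: ρ → (8,22,-2)
river: ρ → (-2,22,8)
closes: descent 1, river 14
min |a| on river = 2

2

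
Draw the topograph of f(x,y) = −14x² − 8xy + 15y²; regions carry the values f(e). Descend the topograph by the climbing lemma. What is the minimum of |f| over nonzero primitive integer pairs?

descent: ρ → (15,8,-14)  [lands on river]
river: ρ → (-14,20,9)
river: ρ → (9,16,-18)
river: ρ → (-18,20,7)
river: ρ → (7,22,-15)
river: ρ → (-15,8,14)
river: ρ → (14,20,-9)
river: ρ → (-9,16,18)
river: ρ → (18,20,-7)
river: ρ → (-7,22,15)
closes: descent 1, river 10
min |a| on river = 7

7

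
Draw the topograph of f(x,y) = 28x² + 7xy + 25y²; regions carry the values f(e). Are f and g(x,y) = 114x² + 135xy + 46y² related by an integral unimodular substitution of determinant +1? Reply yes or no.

D₁ = -2751, D₂ = -2751
f: flip: (28,7,25)→(25,-7,28)
f: reduced (well bottom): (25,-7,28) with a≤c, −a<b≤a
g: translate: b→-93 (≡135 mod 228), so (114,135,46)→(114,-93,25)
g: flip: (114,-93,25)→(25,93,114)
g: translate: b→-7 (≡93 mod 50), so (25,93,114)→(25,-7,28)
g: reduced (well bottom): (25,-7,28) with a≤c, −a<b≤a
reduced forms (25, -7, 28) vs (25, -7, 28) ⇒ equivalent

yes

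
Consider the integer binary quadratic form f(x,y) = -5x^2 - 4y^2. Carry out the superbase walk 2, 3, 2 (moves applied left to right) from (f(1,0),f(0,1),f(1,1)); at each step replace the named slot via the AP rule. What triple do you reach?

start (-5,-4,-9) = (f(1,0),f(0,1),f(1,1))
replace slot 2: 2·((-5)+(-9)) − (-4) = -24 → (-5,-24,-9)
replace slot 3: 2·((-5)+(-24)) − (-9) = -49 → (-5,-24,-49)
replace slot 2: 2·((-5)+(-49)) − (-24) = -84 → (-5,-84,-49)

-5,-84,-49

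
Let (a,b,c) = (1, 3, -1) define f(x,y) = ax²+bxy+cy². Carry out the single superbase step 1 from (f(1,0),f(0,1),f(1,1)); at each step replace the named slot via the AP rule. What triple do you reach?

start (1,-1,3) = (f(1,0),f(0,1),f(1,1))
replace slot 1: 2·((-1)+3) − 1 = 3 → (3,-1,3)

3,-1,3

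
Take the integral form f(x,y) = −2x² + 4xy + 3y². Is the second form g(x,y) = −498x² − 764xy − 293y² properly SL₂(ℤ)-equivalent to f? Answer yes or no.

D₁ = 40, D₂ = 40
river cycle of f (length 6): (3, 2, -3), (-3, 4, 2), (2, 4, -3), (-3, 2, 3), (3, 4, -2), (-2, 4, 3)
river cycle of g (length 6): (-2, 4, 3), (3, 2, -3), (-3, 4, 2), (2, 4, -3), (-3, 2, 3), (3, 4, -2)
cycles coincide ⇒ equivalent

yes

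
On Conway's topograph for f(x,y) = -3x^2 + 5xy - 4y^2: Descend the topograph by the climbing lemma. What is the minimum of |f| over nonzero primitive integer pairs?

translate: b→1 (≡-5 mod 6), so (3,-5,4)→(3,1,2)
flip: (3,1,2)→(2,-1,3)
reduced (well bottom): (2,-1,3) with a≤c, −a<b≤a
well minimum |f| = |-2| = 2 (negative-definite)

2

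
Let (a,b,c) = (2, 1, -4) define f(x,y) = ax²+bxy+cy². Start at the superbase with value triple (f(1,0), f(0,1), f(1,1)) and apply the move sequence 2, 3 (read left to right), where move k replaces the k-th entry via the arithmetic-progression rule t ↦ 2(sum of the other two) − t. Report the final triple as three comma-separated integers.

start (2,-4,-1) = (f(1,0),f(0,1),f(1,1))
replace slot 2: 2·(2+(-1)) − (-4) = 6 → (2,6,-1)
replace slot 3: 2·(2+6) − (-1) = 17 → (2,6,17)

2,6,17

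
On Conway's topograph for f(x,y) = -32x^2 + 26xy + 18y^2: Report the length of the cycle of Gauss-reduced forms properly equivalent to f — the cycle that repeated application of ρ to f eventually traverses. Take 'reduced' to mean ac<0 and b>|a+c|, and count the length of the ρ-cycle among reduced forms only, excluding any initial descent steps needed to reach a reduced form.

D = 2980, ⌊√D⌋ = 54
river: ρ → (18,46,-12)
river: ρ → (-12,50,10)
river: ρ → (10,50,-12)
river: ρ → (-12,46,18)
river: ρ → (18,26,-32)
river: ρ → (-32,38,12)
river: ρ → (12,34,-38)
river: ρ → (-38,42,8)
river: ρ → (8,54,-2)
river: ρ → (-2,54,8)
river: ρ → (8,42,-38)
river: ρ → (-38,34,12)
river: ρ → (12,38,-32)
river: ρ → (-32,26,18)
ρ-cycle length = 14 (tail of 0 descent steps not counted)

14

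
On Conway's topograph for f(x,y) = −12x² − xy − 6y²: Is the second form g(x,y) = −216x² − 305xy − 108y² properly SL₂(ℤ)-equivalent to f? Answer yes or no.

D₁ = -287, D₂ = -287
f is negative-definite; reduce −f:
−f: flip: (12,1,6)→(6,-1,12)
−f: reduced (well bottom): (6,-1,12) with a≤c, −a<b≤a
flip sign back: reduced form of f is (-6,1,-12)
g is negative-definite; reduce −g:
−g: translate: b→-127 (≡305 mod 432), so (216,305,108)→(216,-127,19)
−g: flip: (216,-127,19)→(19,127,216)
−g: translate: b→13 (≡127 mod 38), so (19,127,216)→(19,13,6)
−g: flip: (19,13,6)→(6,-13,19)
−g: translate: b→-1 (≡-13 mod 12), so (6,-13,19)→(6,-1,12)
−g: reduced (well bottom): (6,-1,12) with a≤c, −a<b≤a
flip sign back: reduced form of g is (-6,1,-12)
reduced forms (-6, 1, -12) vs (-6, 1, -12) ⇒ equivalent

yes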